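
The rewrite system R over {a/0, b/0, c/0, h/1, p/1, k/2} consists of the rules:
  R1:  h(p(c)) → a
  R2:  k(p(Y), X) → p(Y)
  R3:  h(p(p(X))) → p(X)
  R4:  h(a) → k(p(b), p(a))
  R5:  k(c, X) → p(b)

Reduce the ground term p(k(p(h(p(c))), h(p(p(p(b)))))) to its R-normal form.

1. p(k(p(h(p(c))), h(p(p(p(b))))))  →  p(p(h(p(c))))   [R2 at 1]
2. p(p(h(p(c))))  →  p(p(a))   [R1 at 1.1]

p(p(a))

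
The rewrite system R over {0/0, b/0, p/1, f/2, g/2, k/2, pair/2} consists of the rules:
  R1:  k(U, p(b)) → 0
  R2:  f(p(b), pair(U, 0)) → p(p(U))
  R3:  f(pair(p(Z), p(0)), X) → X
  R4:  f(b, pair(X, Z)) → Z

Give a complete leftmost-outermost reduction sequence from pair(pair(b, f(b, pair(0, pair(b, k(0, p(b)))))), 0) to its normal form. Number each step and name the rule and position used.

1. pair(pair(b, f(b, pair(0, pair(b, k(0, p(b)))))), 0)  →  pair(pair(b, pair(b, k(0, p(b)))), 0)   [R4 at 1.2]
2. pair(pair(b, pair(b, k(0, p(b)))), 0)  →  pair(pair(b, pair(b, 0)), 0)   [R1 at 1.2.2]

pair(pair(b, pair(b, 0)), 0)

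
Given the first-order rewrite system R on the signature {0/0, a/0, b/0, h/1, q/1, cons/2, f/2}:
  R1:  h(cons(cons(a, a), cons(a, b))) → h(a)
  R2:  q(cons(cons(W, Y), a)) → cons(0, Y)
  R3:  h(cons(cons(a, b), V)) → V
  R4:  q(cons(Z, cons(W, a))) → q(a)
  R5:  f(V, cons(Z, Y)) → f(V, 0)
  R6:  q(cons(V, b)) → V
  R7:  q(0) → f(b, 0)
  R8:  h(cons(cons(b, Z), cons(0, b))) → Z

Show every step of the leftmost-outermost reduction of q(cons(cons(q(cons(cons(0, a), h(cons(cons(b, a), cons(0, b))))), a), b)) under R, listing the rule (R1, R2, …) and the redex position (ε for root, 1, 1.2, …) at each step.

cons(cons(0, a), a)

1. q(cons(cons(q(cons(cons(0, a), h(cons(cons(b, a), cons(0, b))))), a), b))  →  cons(q(cons(cons(0, a), h(cons(cons(b, a), cons(0, b))))), a)   [R6 at ε]
2. cons(q(cons(cons(0, a), h(cons(cons(b, a), cons(0, b))))), a)  →  cons(q(cons(cons(0, a), a)), a)   [R8 at 1.1.2]
3. cons(q(cons(cons(0, a), a)), a)  →  cons(cons(0, a), a)   [R2 at 1]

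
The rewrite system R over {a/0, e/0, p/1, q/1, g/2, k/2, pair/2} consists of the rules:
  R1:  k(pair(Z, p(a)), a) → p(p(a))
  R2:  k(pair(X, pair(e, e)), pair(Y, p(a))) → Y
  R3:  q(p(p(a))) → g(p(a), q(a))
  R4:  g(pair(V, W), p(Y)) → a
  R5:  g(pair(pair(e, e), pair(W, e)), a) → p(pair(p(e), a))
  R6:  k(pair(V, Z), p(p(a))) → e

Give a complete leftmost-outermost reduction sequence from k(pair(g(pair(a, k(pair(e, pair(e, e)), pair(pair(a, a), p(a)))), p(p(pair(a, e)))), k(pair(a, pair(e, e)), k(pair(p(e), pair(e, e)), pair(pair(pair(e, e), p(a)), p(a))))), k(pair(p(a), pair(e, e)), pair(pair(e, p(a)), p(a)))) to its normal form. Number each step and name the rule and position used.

1. k(pair(g(pair(a, k(pair(e, pair(e, e)), pair(pair(a, a), p(a)))), p(p(pair(a, e)))), k(pair(a, pair(e, e)), k(pair(p(e), pair(e, e)), pair(pair(pair(e, e), p(a)), p(a))))), k(pair(p(a), pair(e, e)), pair(pair(e, p(a)), p(a))))  →  k(pair(a, k(pair(a, pair(e, e)), k(pair(p(e), pair(e, e)), pair(pair(pair(e, e), p(a)), p(a))))), k(pair(p(a), pair(e, e)), pair(pair(e, p(a)), p(a))))   [R4 at 1.1]
2. k(pair(a, k(pair(a, pair(e, e)), k(pair(p(e), pair(e, e)), pair(pair(pair(e, e), p(a)), p(a))))), k(pair(p(a), pair(e, e)), pair(pair(e, p(a)), p(a))))  →  k(pair(a, k(pair(a, pair(e, e)), pair(pair(e, e), p(a)))), k(pair(p(a), pair(e, e)), pair(pair(e, p(a)), p(a))))   [R2 at 1.2.2]
3. k(pair(a, k(pair(a, pair(e, e)), pair(pair(e, e), p(a)))), k(pair(p(a), pair(e, e)), pair(pair(e, p(a)), p(a))))  →  k(pair(a, pair(e, e)), k(pair(p(a), pair(e, e)), pair(pair(e, p(a)), p(a))))   [R2 at 1.2]
4. k(pair(a, pair(e, e)), k(pair(p(a), pair(e, e)), pair(pair(e, p(a)), p(a))))  →  k(pair(a, pair(e, e)), pair(e, p(a)))   [R2 at 2]
5. k(pair(a, pair(e, e)), pair(e, p(a)))  →  e   [R2 at ε]

e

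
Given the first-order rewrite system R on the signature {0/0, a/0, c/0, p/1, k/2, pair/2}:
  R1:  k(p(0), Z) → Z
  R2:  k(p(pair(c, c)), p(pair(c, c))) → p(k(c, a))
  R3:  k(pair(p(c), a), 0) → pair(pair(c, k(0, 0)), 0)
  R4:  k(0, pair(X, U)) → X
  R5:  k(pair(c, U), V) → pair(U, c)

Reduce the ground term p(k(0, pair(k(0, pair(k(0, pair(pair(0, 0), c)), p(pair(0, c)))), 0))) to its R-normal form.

1. p(k(0, pair(k(0, pair(k(0, pair(pair(0, 0), c)), p(pair(0, c)))), 0)))  →  p(k(0, pair(k(0, pair(pair(0, 0), c)), p(pair(0, c)))))   [R4 at 1]
2. p(k(0, pair(k(0, pair(pair(0, 0), c)), p(pair(0, c)))))  →  p(k(0, pair(pair(0, 0), c)))   [R4 at 1]
3. p(k(0, pair(pair(0, 0), c)))  →  p(pair(0, 0))   [R4 at 1]

p(pair(0, 0))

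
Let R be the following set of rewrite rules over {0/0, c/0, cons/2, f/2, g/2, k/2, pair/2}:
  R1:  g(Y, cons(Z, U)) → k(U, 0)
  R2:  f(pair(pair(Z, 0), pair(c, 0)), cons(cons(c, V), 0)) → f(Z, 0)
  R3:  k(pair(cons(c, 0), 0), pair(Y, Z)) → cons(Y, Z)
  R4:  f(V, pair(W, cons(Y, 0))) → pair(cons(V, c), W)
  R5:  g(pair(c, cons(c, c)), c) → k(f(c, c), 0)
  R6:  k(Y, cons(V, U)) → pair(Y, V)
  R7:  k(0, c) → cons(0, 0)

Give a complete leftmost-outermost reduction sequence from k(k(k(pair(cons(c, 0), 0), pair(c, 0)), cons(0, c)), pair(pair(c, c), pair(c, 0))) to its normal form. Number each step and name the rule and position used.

cons(pair(c, c), pair(c, 0))

1. k(k(k(pair(cons(c, 0), 0), pair(c, 0)), cons(0, c)), pair(pair(c, c), pair(c, 0)))  →  k(pair(k(pair(cons(c, 0), 0), pair(c, 0)), 0), pair(pair(c, c), pair(c, 0)))   [R6 at 1]
2. k(pair(k(pair(cons(c, 0), 0), pair(c, 0)), 0), pair(pair(c, c), pair(c, 0)))  →  k(pair(cons(c, 0), 0), pair(pair(c, c), pair(c, 0)))   [R3 at 1.1]
3. k(pair(cons(c, 0), 0), pair(pair(c, c), pair(c, 0)))  →  cons(pair(c, c), pair(c, 0))   [R3 at ε]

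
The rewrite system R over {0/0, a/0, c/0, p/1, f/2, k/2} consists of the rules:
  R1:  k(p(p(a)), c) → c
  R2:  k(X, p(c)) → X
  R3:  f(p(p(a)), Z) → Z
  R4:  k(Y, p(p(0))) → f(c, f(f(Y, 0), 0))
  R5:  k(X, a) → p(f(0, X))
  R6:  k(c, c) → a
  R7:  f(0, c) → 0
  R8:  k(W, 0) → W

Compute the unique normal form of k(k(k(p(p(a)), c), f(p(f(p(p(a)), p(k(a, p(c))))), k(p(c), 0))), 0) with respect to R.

1. k(k(k(p(p(a)), c), f(p(f(p(p(a)), p(k(a, p(c))))), k(p(c), 0))), 0)  →  k(k(p(p(a)), c), f(p(f(p(p(a)), p(k(a, p(c))))), k(p(c), 0)))   [R8 at ε]
2. k(k(p(p(a)), c), f(p(f(p(p(a)), p(k(a, p(c))))), k(p(c), 0)))  →  k(c, f(p(f(p(p(a)), p(k(a, p(c))))), k(p(c), 0)))   [R1 at 1]
3. k(c, f(p(f(p(p(a)), p(k(a, p(c))))), k(p(c), 0)))  →  k(c, f(p(p(k(a, p(c)))), k(p(c), 0)))   [R3 at 2.1.1]
4. k(c, f(p(p(k(a, p(c)))), k(p(c), 0)))  →  k(c, f(p(p(a)), k(p(c), 0)))   [R2 at 2.1.1.1]
5. k(c, f(p(p(a)), k(p(c), 0)))  →  k(c, k(p(c), 0))   [R3 at 2]
6. k(c, k(p(c), 0))  →  k(c, p(c))   [R8 at 2]
7. k(c, p(c))  →  c   [R2 at ε]

c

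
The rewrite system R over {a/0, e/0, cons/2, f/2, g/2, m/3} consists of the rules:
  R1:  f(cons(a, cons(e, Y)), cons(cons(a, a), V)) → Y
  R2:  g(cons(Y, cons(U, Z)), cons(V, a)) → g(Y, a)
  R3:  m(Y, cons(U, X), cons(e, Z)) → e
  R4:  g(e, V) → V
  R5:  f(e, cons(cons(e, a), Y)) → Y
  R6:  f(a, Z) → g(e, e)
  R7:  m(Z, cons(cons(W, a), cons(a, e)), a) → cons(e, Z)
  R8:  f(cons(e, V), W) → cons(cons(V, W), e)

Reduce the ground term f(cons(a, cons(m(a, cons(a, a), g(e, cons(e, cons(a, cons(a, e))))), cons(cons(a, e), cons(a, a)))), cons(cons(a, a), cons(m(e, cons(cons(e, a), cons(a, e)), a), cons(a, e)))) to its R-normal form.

1. f(cons(a, cons(m(a, cons(a, a), g(e, cons(e, cons(a, cons(a, e))))), cons(cons(a, e), cons(a, a)))), cons(cons(a, a), cons(m(e, cons(cons(e, a), cons(a, e)), a), cons(a, e))))  →  f(cons(a, cons(m(a, cons(a, a), cons(e, cons(a, cons(a, e)))), cons(cons(a, e), cons(a, a)))), cons(cons(a, a), cons(m(e, cons(cons(e, a), cons(a, e)), a), cons(a, e))))   [R4 at 1.2.1.3]
2. f(cons(a, cons(m(a, cons(a, a), cons(e, cons(a, cons(a, e)))), cons(cons(a, e), cons(a, a)))), cons(cons(a, a), cons(m(e, cons(cons(e, a), cons(a, e)), a), cons(a, e))))  →  f(cons(a, cons(e, cons(cons(a, e), cons(a, a)))), cons(cons(a, a), cons(m(e, cons(cons(e, a), cons(a, e)), a), cons(a, e))))   [R3 at 1.2.1]
3. f(cons(a, cons(e, cons(cons(a, e), cons(a, a)))), cons(cons(a, a), cons(m(e, cons(cons(e, a), cons(a, e)), a), cons(a, e))))  →  cons(cons(a, e), cons(a, a))   [R1 at ε]

cons(cons(a, e), cons(a, a))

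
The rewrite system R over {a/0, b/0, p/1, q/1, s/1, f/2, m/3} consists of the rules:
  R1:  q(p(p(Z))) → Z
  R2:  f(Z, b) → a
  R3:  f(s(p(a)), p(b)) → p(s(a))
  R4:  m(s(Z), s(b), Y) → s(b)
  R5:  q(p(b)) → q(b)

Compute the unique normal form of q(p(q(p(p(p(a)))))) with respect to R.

1. q(p(q(p(p(p(a))))))  →  q(p(p(a)))   [R1 at 1.1]
2. q(p(p(a)))  →  a   [R1 at ε]

a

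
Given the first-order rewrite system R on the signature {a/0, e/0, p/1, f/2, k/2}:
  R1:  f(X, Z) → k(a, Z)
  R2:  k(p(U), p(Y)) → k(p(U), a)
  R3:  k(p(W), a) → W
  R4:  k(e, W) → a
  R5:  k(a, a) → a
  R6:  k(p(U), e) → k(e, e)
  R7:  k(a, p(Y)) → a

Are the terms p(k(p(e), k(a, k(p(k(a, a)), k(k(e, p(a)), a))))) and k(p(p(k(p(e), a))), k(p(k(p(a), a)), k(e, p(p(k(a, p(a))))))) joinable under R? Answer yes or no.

yes — NF(t₁) = p(e), NF(t₂) = p(e)

Reduce t₁ = p(k(p(e), k(a, k(p(k(a, a)), k(k(e, p(a)), a))))):
1. p(k(p(e), k(a, k(p(k(a, a)), k(k(e, p(a)), a)))))  →  p(k(p(e), k(a, k(p(a), k(k(e, p(a)), a)))))   [R5 at 1.2.2.1.1]
2. p(k(p(e), k(a, k(p(a), k(k(e, p(a)), a)))))  →  p(k(p(e), k(a, k(p(a), k(a, a)))))   [R4 at 1.2.2.2.1]
3. p(k(p(e), k(a, k(p(a), k(a, a)))))  →  p(k(p(e), k(a, k(p(a), a))))   [R5 at 1.2.2.2]
4. p(k(p(e), k(a, k(p(a), a))))  →  p(k(p(e), k(a, a)))   [R3 at 1.2.2]
5. p(k(p(e), k(a, a)))  →  p(k(p(e), a))   [R5 at 1.2]
6. p(k(p(e), a))  →  p(e)   [R3 at 1]

Reduce t₂ = k(p(p(k(p(e), a))), k(p(k(p(a), a)), k(e, p(p(k(a, p(a))))))):
1. k(p(p(k(p(e), a))), k(p(k(p(a), a)), k(e, p(p(k(a, p(a)))))))  →  k(p(p(e)), k(p(k(p(a), a)), k(e, p(p(k(a, p(a)))))))   [R3 at 1.1.1]
2. k(p(p(e)), k(p(k(p(a), a)), k(e, p(p(k(a, p(a)))))))  →  k(p(p(e)), k(p(a), k(e, p(p(k(a, p(a)))))))   [R3 at 2.1.1]
3. k(p(p(e)), k(p(a), k(e, p(p(k(a, p(a)))))))  →  k(p(p(e)), k(p(a), a))   [R4 at 2.2]
4. k(p(p(e)), k(p(a), a))  →  k(p(p(e)), a)   [R3 at 2]
5. k(p(p(e)), a)  →  p(e)   [R3 at ε]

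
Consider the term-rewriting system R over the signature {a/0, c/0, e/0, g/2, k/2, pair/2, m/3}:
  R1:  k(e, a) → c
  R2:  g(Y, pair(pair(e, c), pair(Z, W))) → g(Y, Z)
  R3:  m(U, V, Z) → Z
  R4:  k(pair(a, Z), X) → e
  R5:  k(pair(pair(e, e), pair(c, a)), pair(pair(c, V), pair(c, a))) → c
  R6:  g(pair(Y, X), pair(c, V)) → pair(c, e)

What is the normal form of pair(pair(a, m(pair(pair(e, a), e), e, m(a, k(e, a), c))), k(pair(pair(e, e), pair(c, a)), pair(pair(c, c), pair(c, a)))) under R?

pair(pair(a, c), c)

1. pair(pair(a, m(pair(pair(e, a), e), e, m(a, k(e, a), c))), k(pair(pair(e, e), pair(c, a)), pair(pair(c, c), pair(c, a))))  →  pair(pair(a, m(a, k(e, a), c)), k(pair(pair(e, e), pair(c, a)), pair(pair(c, c), pair(c, a))))   [R3 at 1.2]
2. pair(pair(a, m(a, k(e, a), c)), k(pair(pair(e, e), pair(c, a)), pair(pair(c, c), pair(c, a))))  →  pair(pair(a, c), k(pair(pair(e, e), pair(c, a)), pair(pair(c, c), pair(c, a))))   [R3 at 1.2]
3. pair(pair(a, c), k(pair(pair(e, e), pair(c, a)), pair(pair(c, c), pair(c, a))))  →  pair(pair(a, c), c)   [R5 at 2]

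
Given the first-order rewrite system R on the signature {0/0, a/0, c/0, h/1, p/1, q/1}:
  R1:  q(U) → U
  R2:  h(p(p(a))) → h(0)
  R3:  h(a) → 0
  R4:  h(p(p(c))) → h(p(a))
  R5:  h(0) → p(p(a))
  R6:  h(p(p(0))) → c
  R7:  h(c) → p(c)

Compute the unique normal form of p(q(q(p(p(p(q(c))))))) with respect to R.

p(p(p(p(c))))

1. p(q(q(p(p(p(q(c)))))))  →  p(q(p(p(p(q(c))))))   [R1 at 1]
2. p(q(p(p(p(q(c))))))  →  p(p(p(p(q(c)))))   [R1 at 1]
3. p(p(p(p(q(c)))))  →  p(p(p(p(c))))   [R1 at 1.1.1.1]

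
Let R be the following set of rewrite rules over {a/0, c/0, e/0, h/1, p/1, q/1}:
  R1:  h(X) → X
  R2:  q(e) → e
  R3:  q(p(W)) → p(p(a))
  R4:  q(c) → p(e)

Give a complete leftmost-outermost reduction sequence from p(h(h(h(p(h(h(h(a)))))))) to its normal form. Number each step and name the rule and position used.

1. p(h(h(h(p(h(h(h(a))))))))  →  p(h(h(p(h(h(h(a)))))))   [R1 at 1]
2. p(h(h(p(h(h(h(a)))))))  →  p(h(p(h(h(h(a))))))   [R1 at 1]
3. p(h(p(h(h(h(a))))))  →  p(p(h(h(h(a)))))   [R1 at 1]
4. p(p(h(h(h(a)))))  →  p(p(h(h(a))))   [R1 at 1.1]
5. p(p(h(h(a))))  →  p(p(h(a)))   [R1 at 1.1]
6. p(p(h(a)))  →  p(p(a))   [R1 at 1.1]

p(p(a))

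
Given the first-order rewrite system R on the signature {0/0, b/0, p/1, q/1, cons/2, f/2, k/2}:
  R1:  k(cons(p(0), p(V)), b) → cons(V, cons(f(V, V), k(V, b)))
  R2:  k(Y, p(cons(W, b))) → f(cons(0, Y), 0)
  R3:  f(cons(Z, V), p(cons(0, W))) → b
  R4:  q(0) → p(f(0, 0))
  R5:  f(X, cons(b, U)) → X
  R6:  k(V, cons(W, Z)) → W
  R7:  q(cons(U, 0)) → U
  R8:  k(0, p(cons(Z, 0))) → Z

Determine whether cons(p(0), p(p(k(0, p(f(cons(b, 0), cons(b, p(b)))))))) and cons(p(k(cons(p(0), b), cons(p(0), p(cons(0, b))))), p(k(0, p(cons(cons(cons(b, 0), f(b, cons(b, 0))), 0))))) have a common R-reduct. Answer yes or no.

Reduce t₁ = cons(p(0), p(p(k(0, p(f(cons(b, 0), cons(b, p(b)))))))):
1. cons(p(0), p(p(k(0, p(f(cons(b, 0), cons(b, p(b))))))))  →  cons(p(0), p(p(k(0, p(cons(b, 0))))))   [R5 at 2.1.1.2.1]
2. cons(p(0), p(p(k(0, p(cons(b, 0))))))  →  cons(p(0), p(p(b)))   [R8 at 2.1.1]

Reduce t₂ = cons(p(k(cons(p(0), b), cons(p(0), p(cons(0, b))))), p(k(0, p(cons(cons(cons(b, 0), f(b, cons(b, 0))), 0))))):
1. cons(p(k(cons(p(0), b), cons(p(0), p(cons(0, b))))), p(k(0, p(cons(cons(cons(b, 0), f(b, cons(b, 0))), 0)))))  →  cons(p(p(0)), p(k(0, p(cons(cons(cons(b, 0), f(b, cons(b, 0))), 0)))))   [R6 at 1.1]
2. cons(p(p(0)), p(k(0, p(cons(cons(cons(b, 0), f(b, cons(b, 0))), 0)))))  →  cons(p(p(0)), p(cons(cons(b, 0), f(b, cons(b, 0)))))   [R8 at 2.1]
3. cons(p(p(0)), p(cons(cons(b, 0), f(b, cons(b, 0)))))  →  cons(p(p(0)), p(cons(cons(b, 0), b)))   [R5 at 2.1.2]

no — NF(t₁) = cons(p(0), p(p(b))), NF(t₂) = cons(p(p(0)), p(cons(cons(b, 0), b)))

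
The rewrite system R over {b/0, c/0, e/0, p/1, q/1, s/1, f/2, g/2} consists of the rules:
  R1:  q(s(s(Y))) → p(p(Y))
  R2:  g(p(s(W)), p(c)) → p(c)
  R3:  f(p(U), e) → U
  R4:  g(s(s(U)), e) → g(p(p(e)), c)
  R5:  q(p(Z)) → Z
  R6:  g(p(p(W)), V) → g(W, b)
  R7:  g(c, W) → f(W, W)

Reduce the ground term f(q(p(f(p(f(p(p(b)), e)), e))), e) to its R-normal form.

b

1. f(q(p(f(p(f(p(p(b)), e)), e))), e)  →  f(f(p(f(p(p(b)), e)), e), e)   [R5 at 1]
2. f(f(p(f(p(p(b)), e)), e), e)  →  f(f(p(p(b)), e), e)   [R3 at 1]
3. f(f(p(p(b)), e), e)  →  f(p(b), e)   [R3 at 1]
4. f(p(b), e)  →  b   [R3 at ε]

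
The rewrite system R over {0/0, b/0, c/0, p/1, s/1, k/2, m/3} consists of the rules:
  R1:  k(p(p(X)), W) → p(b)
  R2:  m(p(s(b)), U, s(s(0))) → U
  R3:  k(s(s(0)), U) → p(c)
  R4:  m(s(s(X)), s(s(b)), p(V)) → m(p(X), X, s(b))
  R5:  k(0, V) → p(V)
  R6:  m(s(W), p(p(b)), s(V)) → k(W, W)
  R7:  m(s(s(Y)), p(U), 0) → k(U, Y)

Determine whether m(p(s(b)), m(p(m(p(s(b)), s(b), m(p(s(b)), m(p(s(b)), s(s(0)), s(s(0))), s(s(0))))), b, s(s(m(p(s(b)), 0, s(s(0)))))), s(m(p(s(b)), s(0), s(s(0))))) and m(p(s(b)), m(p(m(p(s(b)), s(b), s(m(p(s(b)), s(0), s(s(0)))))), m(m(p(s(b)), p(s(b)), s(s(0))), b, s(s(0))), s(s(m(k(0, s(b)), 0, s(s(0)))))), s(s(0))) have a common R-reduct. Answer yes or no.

yes — NF(t₁) = b, NF(t₂) = b

Reduce t₁ = m(p(s(b)), m(p(m(p(s(b)), s(b), m(p(s(b)), m(p(s(b)), s(s(0)), s(s(0))), s(s(0))))), b, s(s(m(p(s(b)), 0, s(s(0)))))), s(m(p(s(b)), s(0), s(s(0))))):
1. m(p(s(b)), m(p(m(p(s(b)), s(b), m(p(s(b)), m(p(s(b)), s(s(0)), s(s(0))), s(s(0))))), b, s(s(m(p(s(b)), 0, s(s(0)))))), s(m(p(s(b)), s(0), s(s(0)))))  →  m(p(s(b)), m(p(m(p(s(b)), s(b), m(p(s(b)), s(s(0)), s(s(0))))), b, s(s(m(p(s(b)), 0, s(s(0)))))), s(m(p(s(b)), s(0), s(s(0)))))   [R2 at 2.1.1.3]
2. m(p(s(b)), m(p(m(p(s(b)), s(b), m(p(s(b)), s(s(0)), s(s(0))))), b, s(s(m(p(s(b)), 0, s(s(0)))))), s(m(p(s(b)), s(0), s(s(0)))))  →  m(p(s(b)), m(p(m(p(s(b)), s(b), s(s(0)))), b, s(s(m(p(s(b)), 0, s(s(0)))))), s(m(p(s(b)), s(0), s(s(0)))))   [R2 at 2.1.1.3]
3. m(p(s(b)), m(p(m(p(s(b)), s(b), s(s(0)))), b, s(s(m(p(s(b)), 0, s(s(0)))))), s(m(p(s(b)), s(0), s(s(0)))))  →  m(p(s(b)), m(p(s(b)), b, s(s(m(p(s(b)), 0, s(s(0)))))), s(m(p(s(b)), s(0), s(s(0)))))   [R2 at 2.1.1]
4. m(p(s(b)), m(p(s(b)), b, s(s(m(p(s(b)), 0, s(s(0)))))), s(m(p(s(b)), s(0), s(s(0)))))  →  m(p(s(b)), m(p(s(b)), b, s(s(0))), s(m(p(s(b)), s(0), s(s(0)))))   [R2 at 2.3.1.1]
5. m(p(s(b)), m(p(s(b)), b, s(s(0))), s(m(p(s(b)), s(0), s(s(0)))))  →  m(p(s(b)), b, s(m(p(s(b)), s(0), s(s(0)))))   [R2 at 2]
6. m(p(s(b)), b, s(m(p(s(b)), s(0), s(s(0)))))  →  m(p(s(b)), b, s(s(0)))   [R2 at 3.1]
7. m(p(s(b)), b, s(s(0)))  →  b   [R2 at ε]

Reduce t₂ = m(p(s(b)), m(p(m(p(s(b)), s(b), s(m(p(s(b)), s(0), s(s(0)))))), m(m(p(s(b)), p(s(b)), s(s(0))), b, s(s(0))), s(s(m(k(0, s(b)), 0, s(s(0)))))), s(s(0))):
1. m(p(s(b)), m(p(m(p(s(b)), s(b), s(m(p(s(b)), s(0), s(s(0)))))), m(m(p(s(b)), p(s(b)), s(s(0))), b, s(s(0))), s(s(m(k(0, s(b)), 0, s(s(0)))))), s(s(0)))  →  m(p(m(p(s(b)), s(b), s(m(p(s(b)), s(0), s(s(0)))))), m(m(p(s(b)), p(s(b)), s(s(0))), b, s(s(0))), s(s(m(k(0, s(b)), 0, s(s(0))))))   [R2 at ε]
2. m(p(m(p(s(b)), s(b), s(m(p(s(b)), s(0), s(s(0)))))), m(m(p(s(b)), p(s(b)), s(s(0))), b, s(s(0))), s(s(m(k(0, s(b)), 0, s(s(0))))))  →  m(p(m(p(s(b)), s(b), s(s(0)))), m(m(p(s(b)), p(s(b)), s(s(0))), b, s(s(0))), s(s(m(k(0, s(b)), 0, s(s(0))))))   [R2 at 1.1.3.1]
3. m(p(m(p(s(b)), s(b), s(s(0)))), m(m(p(s(b)), p(s(b)), s(s(0))), b, s(s(0))), s(s(m(k(0, s(b)), 0, s(s(0))))))  →  m(p(s(b)), m(m(p(s(b)), p(s(b)), s(s(0))), b, s(s(0))), s(s(m(k(0, s(b)), 0, s(s(0))))))   [R2 at 1.1]
4. m(p(s(b)), m(m(p(s(b)), p(s(b)), s(s(0))), b, s(s(0))), s(s(m(k(0, s(b)), 0, s(s(0))))))  →  m(p(s(b)), m(p(s(b)), b, s(s(0))), s(s(m(k(0, s(b)), 0, s(s(0))))))   [R2 at 2.1]
5. m(p(s(b)), m(p(s(b)), b, s(s(0))), s(s(m(k(0, s(b)), 0, s(s(0))))))  →  m(p(s(b)), b, s(s(m(k(0, s(b)), 0, s(s(0))))))   [R2 at 2]
6. m(p(s(b)), b, s(s(m(k(0, s(b)), 0, s(s(0))))))  →  m(p(s(b)), b, s(s(m(p(s(b)), 0, s(s(0))))))   [R5 at 3.1.1.1]
7. m(p(s(b)), b, s(s(m(p(s(b)), 0, s(s(0))))))  →  m(p(s(b)), b, s(s(0)))   [R2 at 3.1.1]
8. m(p(s(b)), b, s(s(0)))  →  b   [R2 at ε]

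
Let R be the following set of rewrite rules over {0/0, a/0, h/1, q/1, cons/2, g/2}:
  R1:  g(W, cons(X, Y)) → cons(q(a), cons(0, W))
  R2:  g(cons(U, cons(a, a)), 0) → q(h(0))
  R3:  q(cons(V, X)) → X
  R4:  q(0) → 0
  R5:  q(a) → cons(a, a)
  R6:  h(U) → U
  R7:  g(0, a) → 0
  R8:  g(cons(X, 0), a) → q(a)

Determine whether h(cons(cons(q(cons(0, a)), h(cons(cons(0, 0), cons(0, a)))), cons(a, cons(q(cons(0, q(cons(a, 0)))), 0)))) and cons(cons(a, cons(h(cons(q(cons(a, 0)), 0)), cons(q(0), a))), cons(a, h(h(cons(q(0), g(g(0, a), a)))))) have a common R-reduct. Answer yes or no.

yes — NF(t₁) = cons(cons(a, cons(cons(0, 0), cons(0, a))), cons(a, cons(0, 0))), NF(t₂) = cons(cons(a, cons(cons(0, 0), cons(0, a))), cons(a, cons(0, 0)))

Reduce t₁ = h(cons(cons(q(cons(0, a)), h(cons(cons(0, 0), cons(0, a)))), cons(a, cons(q(cons(0, q(cons(a, 0)))), 0)))):
1. h(cons(cons(q(cons(0, a)), h(cons(cons(0, 0), cons(0, a)))), cons(a, cons(q(cons(0, q(cons(a, 0)))), 0))))  →  cons(cons(q(cons(0, a)), h(cons(cons(0, 0), cons(0, a)))), cons(a, cons(q(cons(0, q(cons(a, 0)))), 0)))   [R6 at ε]
2. cons(cons(q(cons(0, a)), h(cons(cons(0, 0), cons(0, a)))), cons(a, cons(q(cons(0, q(cons(a, 0)))), 0)))  →  cons(cons(a, h(cons(cons(0, 0), cons(0, a)))), cons(a, cons(q(cons(0, q(cons(a, 0)))), 0)))   [R3 at 1.1]
3. cons(cons(a, h(cons(cons(0, 0), cons(0, a)))), cons(a, cons(q(cons(0, q(cons(a, 0)))), 0)))  →  cons(cons(a, cons(cons(0, 0), cons(0, a))), cons(a, cons(q(cons(0, q(cons(a, 0)))), 0)))   [R6 at 1.2]
4. cons(cons(a, cons(cons(0, 0), cons(0, a))), cons(a, cons(q(cons(0, q(cons(a, 0)))), 0)))  →  cons(cons(a, cons(cons(0, 0), cons(0, a))), cons(a, cons(q(cons(a, 0)), 0)))   [R3 at 2.2.1]
5. cons(cons(a, cons(cons(0, 0), cons(0, a))), cons(a, cons(q(cons(a, 0)), 0)))  →  cons(cons(a, cons(cons(0, 0), cons(0, a))), cons(a, cons(0, 0)))   [R3 at 2.2.1]

Reduce t₂ = cons(cons(a, cons(h(cons(q(cons(a, 0)), 0)), cons(q(0), a))), cons(a, h(h(cons(q(0), g(g(0, a), a)))))):
1. cons(cons(a, cons(h(cons(q(cons(a, 0)), 0)), cons(q(0), a))), cons(a, h(h(cons(q(0), g(g(0, a), a))))))  →  cons(cons(a, cons(cons(q(cons(a, 0)), 0), cons(q(0), a))), cons(a, h(h(cons(q(0), g(g(0, a), a))))))   [R6 at 1.2.1]
2. cons(cons(a, cons(cons(q(cons(a, 0)), 0), cons(q(0), a))), cons(a, h(h(cons(q(0), g(g(0, a), a))))))  →  cons(cons(a, cons(cons(0, 0), cons(q(0), a))), cons(a, h(h(cons(q(0), g(g(0, a), a))))))   [R3 at 1.2.1.1]
3. cons(cons(a, cons(cons(0, 0), cons(q(0), a))), cons(a, h(h(cons(q(0), g(g(0, a), a))))))  →  cons(cons(a, cons(cons(0, 0), cons(0, a))), cons(a, h(h(cons(q(0), g(g(0, a), a))))))   [R4 at 1.2.2.1]
4. cons(cons(a, cons(cons(0, 0), cons(0, a))), cons(a, h(h(cons(q(0), g(g(0, a), a))))))  →  cons(cons(a, cons(cons(0, 0), cons(0, a))), cons(a, h(cons(q(0), g(g(0, a), a)))))   [R6 at 2.2]
5. cons(cons(a, cons(cons(0, 0), cons(0, a))), cons(a, h(cons(q(0), g(g(0, a), a)))))  →  cons(cons(a, cons(cons(0, 0), cons(0, a))), cons(a, cons(q(0), g(g(0, a), a))))   [R6 at 2.2]
6. cons(cons(a, cons(cons(0, 0), cons(0, a))), cons(a, cons(q(0), g(g(0, a), a))))  →  cons(cons(a, cons(cons(0, 0), cons(0, a))), cons(a, cons(0, g(g(0, a), a))))   [R4 at 2.2.1]
7. cons(cons(a, cons(cons(0, 0), cons(0, a))), cons(a, cons(0, g(g(0, a), a))))  →  cons(cons(a, cons(cons(0, 0), cons(0, a))), cons(a, cons(0, g(0, a))))   [R7 at 2.2.2.1]
8. cons(cons(a, cons(cons(0, 0), cons(0, a))), cons(a, cons(0, g(0, a))))  →  cons(cons(a, cons(cons(0, 0), cons(0, a))), cons(a, cons(0, 0)))   [R7 at 2.2.2]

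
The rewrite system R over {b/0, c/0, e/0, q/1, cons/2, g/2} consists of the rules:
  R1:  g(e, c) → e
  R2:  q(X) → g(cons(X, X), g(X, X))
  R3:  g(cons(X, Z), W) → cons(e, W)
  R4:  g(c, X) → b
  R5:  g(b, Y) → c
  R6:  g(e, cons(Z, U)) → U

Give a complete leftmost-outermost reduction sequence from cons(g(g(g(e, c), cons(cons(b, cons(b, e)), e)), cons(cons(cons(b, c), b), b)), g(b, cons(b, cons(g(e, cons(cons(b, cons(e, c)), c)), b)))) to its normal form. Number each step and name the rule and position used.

1. cons(g(g(g(e, c), cons(cons(b, cons(b, e)), e)), cons(cons(cons(b, c), b), b)), g(b, cons(b, cons(g(e, cons(cons(b, cons(e, c)), c)), b))))  →  cons(g(g(e, cons(cons(b, cons(b, e)), e)), cons(cons(cons(b, c), b), b)), g(b, cons(b, cons(g(e, cons(cons(b, cons(e, c)), c)), b))))   [R1 at 1.1.1]
2. cons(g(g(e, cons(cons(b, cons(b, e)), e)), cons(cons(cons(b, c), b), b)), g(b, cons(b, cons(g(e, cons(cons(b, cons(e, c)), c)), b))))  →  cons(g(e, cons(cons(cons(b, c), b), b)), g(b, cons(b, cons(g(e, cons(cons(b, cons(e, c)), c)), b))))   [R6 at 1.1]
3. cons(g(e, cons(cons(cons(b, c), b), b)), g(b, cons(b, cons(g(e, cons(cons(b, cons(e, c)), c)), b))))  →  cons(b, g(b, cons(b, cons(g(e, cons(cons(b, cons(e, c)), c)), b))))   [R6 at 1]
4. cons(b, g(b, cons(b, cons(g(e, cons(cons(b, cons(e, c)), c)), b))))  →  cons(b, c)   [R5 at 2]

cons(b, c)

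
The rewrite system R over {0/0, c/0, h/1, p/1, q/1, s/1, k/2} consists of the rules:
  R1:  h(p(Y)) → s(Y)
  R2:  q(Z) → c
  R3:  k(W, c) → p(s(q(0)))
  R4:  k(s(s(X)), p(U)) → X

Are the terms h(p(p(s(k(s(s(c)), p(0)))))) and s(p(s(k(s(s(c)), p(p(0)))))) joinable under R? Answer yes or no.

yes — NF(t₁) = s(p(s(c))), NF(t₂) = s(p(s(c)))

Reduce t₁ = h(p(p(s(k(s(s(c)), p(0)))))):
1. h(p(p(s(k(s(s(c)), p(0))))))  →  s(p(s(k(s(s(c)), p(0)))))   [R1 at ε]
2. s(p(s(k(s(s(c)), p(0)))))  →  s(p(s(c)))   [R4 at 1.1.1]

Reduce t₂ = s(p(s(k(s(s(c)), p(p(0)))))):
1. s(p(s(k(s(s(c)), p(p(0))))))  →  s(p(s(c)))   [R4 at 1.1.1]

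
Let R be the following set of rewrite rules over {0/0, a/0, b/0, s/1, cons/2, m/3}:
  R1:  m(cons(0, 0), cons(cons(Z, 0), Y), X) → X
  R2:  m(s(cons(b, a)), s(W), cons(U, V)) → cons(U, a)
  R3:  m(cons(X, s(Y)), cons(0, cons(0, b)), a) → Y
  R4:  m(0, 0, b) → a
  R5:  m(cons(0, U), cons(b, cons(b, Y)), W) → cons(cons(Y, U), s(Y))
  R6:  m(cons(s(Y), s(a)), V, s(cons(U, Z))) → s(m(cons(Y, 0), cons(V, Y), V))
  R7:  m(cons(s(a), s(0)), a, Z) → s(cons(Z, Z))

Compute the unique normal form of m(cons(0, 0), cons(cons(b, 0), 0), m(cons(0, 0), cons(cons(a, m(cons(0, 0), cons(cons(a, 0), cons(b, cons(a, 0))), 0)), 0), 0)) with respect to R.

1. m(cons(0, 0), cons(cons(b, 0), 0), m(cons(0, 0), cons(cons(a, m(cons(0, 0), cons(cons(a, 0), cons(b, cons(a, 0))), 0)), 0), 0))  →  m(cons(0, 0), cons(cons(a, m(cons(0, 0), cons(cons(a, 0), cons(b, cons(a, 0))), 0)), 0), 0)   [R1 at ε]
2. m(cons(0, 0), cons(cons(a, m(cons(0, 0), cons(cons(a, 0), cons(b, cons(a, 0))), 0)), 0), 0)  →  m(cons(0, 0), cons(cons(a, 0), 0), 0)   [R1 at 2.1.2]
3. m(cons(0, 0), cons(cons(a, 0), 0), 0)  →  0   [R1 at ε]

0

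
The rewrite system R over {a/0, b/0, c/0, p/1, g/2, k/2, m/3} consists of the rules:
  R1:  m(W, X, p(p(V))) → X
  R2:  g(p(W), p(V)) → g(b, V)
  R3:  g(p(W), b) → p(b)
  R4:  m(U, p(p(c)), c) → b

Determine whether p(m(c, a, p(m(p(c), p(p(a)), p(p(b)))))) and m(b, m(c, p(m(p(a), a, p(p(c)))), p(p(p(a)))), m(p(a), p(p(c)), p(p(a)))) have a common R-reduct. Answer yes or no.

Reduce t₁ = p(m(c, a, p(m(p(c), p(p(a)), p(p(b)))))):
1. p(m(c, a, p(m(p(c), p(p(a)), p(p(b))))))  →  p(m(c, a, p(p(p(a)))))   [R1 at 1.3.1]
2. p(m(c, a, p(p(p(a)))))  →  p(a)   [R1 at 1]

Reduce t₂ = m(b, m(c, p(m(p(a), a, p(p(c)))), p(p(p(a)))), m(p(a), p(p(c)), p(p(a)))):
1. m(b, m(c, p(m(p(a), a, p(p(c)))), p(p(p(a)))), m(p(a), p(p(c)), p(p(a))))  →  m(b, p(m(p(a), a, p(p(c)))), m(p(a), p(p(c)), p(p(a))))   [R1 at 2]
2. m(b, p(m(p(a), a, p(p(c)))), m(p(a), p(p(c)), p(p(a))))  →  m(b, p(a), m(p(a), p(p(c)), p(p(a))))   [R1 at 2.1]
3. m(b, p(a), m(p(a), p(p(c)), p(p(a))))  →  m(b, p(a), p(p(c)))   [R1 at 3]
4. m(b, p(a), p(p(c)))  →  p(a)   [R1 at ε]

yes — NF(t₁) = p(a), NF(t₂) = p(a)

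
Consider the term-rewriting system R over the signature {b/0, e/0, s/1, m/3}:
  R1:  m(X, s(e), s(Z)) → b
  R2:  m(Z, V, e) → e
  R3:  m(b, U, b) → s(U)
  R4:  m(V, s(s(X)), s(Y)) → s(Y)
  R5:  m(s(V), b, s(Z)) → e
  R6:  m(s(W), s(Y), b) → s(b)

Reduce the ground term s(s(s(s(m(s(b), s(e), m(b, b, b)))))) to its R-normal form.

1. s(s(s(s(m(s(b), s(e), m(b, b, b))))))  →  s(s(s(s(m(s(b), s(e), s(b))))))   [R3 at 1.1.1.1.3]
2. s(s(s(s(m(s(b), s(e), s(b))))))  →  s(s(s(s(b))))   [R1 at 1.1.1.1]

s(s(s(s(b))))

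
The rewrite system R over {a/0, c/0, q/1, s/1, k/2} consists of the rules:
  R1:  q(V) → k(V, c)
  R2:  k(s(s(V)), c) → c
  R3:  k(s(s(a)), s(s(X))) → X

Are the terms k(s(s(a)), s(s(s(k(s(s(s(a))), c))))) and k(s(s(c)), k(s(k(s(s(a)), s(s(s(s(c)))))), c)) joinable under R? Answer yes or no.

Reduce t₁ = k(s(s(a)), s(s(s(k(s(s(s(a))), c))))):
1. k(s(s(a)), s(s(s(k(s(s(s(a))), c)))))  →  s(k(s(s(s(a))), c))   [R3 at ε]
2. s(k(s(s(s(a))), c))  →  s(c)   [R2 at 1]

Reduce t₂ = k(s(s(c)), k(s(k(s(s(a)), s(s(s(s(c)))))), c)):
1. k(s(s(c)), k(s(k(s(s(a)), s(s(s(s(c)))))), c))  →  k(s(s(c)), k(s(s(s(c))), c))   [R3 at 2.1.1]
2. k(s(s(c)), k(s(s(s(c))), c))  →  k(s(s(c)), c)   [R2 at 2]
3. k(s(s(c)), c)  →  c   [R2 at ε]

no — NF(t₁) = s(c), NF(t₂) = c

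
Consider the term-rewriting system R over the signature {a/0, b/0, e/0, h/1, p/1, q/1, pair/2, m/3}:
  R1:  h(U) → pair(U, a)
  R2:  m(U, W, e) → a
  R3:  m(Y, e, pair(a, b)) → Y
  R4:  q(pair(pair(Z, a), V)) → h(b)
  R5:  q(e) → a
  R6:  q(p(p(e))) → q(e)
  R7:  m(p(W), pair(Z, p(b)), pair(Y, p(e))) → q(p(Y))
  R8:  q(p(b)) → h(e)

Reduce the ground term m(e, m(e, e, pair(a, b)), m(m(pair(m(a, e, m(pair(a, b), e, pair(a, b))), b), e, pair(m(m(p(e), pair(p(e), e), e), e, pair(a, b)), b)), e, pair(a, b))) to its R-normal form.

e

1. m(e, m(e, e, pair(a, b)), m(m(pair(m(a, e, m(pair(a, b), e, pair(a, b))), b), e, pair(m(m(p(e), pair(p(e), e), e), e, pair(a, b)), b)), e, pair(a, b)))  →  m(e, e, m(m(pair(m(a, e, m(pair(a, b), e, pair(a, b))), b), e, pair(m(m(p(e), pair(p(e), e), e), e, pair(a, b)), b)), e, pair(a, b)))   [R3 at 2]
2. m(e, e, m(m(pair(m(a, e, m(pair(a, b), e, pair(a, b))), b), e, pair(m(m(p(e), pair(p(e), e), e), e, pair(a, b)), b)), e, pair(a, b)))  →  m(e, e, m(pair(m(a, e, m(pair(a, b), e, pair(a, b))), b), e, pair(m(m(p(e), pair(p(e), e), e), e, pair(a, b)), b)))   [R3 at 3]
3. m(e, e, m(pair(m(a, e, m(pair(a, b), e, pair(a, b))), b), e, pair(m(m(p(e), pair(p(e), e), e), e, pair(a, b)), b)))  →  m(e, e, m(pair(m(a, e, pair(a, b)), b), e, pair(m(m(p(e), pair(p(e), e), e), e, pair(a, b)), b)))   [R3 at 3.1.1.3]
4. m(e, e, m(pair(m(a, e, pair(a, b)), b), e, pair(m(m(p(e), pair(p(e), e), e), e, pair(a, b)), b)))  →  m(e, e, m(pair(a, b), e, pair(m(m(p(e), pair(p(e), e), e), e, pair(a, b)), b)))   [R3 at 3.1.1]
5. m(e, e, m(pair(a, b), e, pair(m(m(p(e), pair(p(e), e), e), e, pair(a, b)), b)))  →  m(e, e, m(pair(a, b), e, pair(m(p(e), pair(p(e), e), e), b)))   [R3 at 3.3.1]
6. m(e, e, m(pair(a, b), e, pair(m(p(e), pair(p(e), e), e), b)))  →  m(e, e, m(pair(a, b), e, pair(a, b)))   [R2 at 3.3.1]
7. m(e, e, m(pair(a, b), e, pair(a, b)))  →  m(e, e, pair(a, b))   [R3 at 3]
8. m(e, e, pair(a, b))  →  e   [R3 at ε]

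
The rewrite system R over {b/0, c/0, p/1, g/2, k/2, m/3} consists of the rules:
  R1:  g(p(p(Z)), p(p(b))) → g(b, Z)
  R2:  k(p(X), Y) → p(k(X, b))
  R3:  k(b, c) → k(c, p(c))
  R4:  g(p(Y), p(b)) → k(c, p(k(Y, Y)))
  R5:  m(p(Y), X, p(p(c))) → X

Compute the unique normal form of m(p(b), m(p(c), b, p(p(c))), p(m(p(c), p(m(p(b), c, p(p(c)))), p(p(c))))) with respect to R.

b

1. m(p(b), m(p(c), b, p(p(c))), p(m(p(c), p(m(p(b), c, p(p(c)))), p(p(c)))))  →  m(p(b), b, p(m(p(c), p(m(p(b), c, p(p(c)))), p(p(c)))))   [R5 at 2]
2. m(p(b), b, p(m(p(c), p(m(p(b), c, p(p(c)))), p(p(c)))))  →  m(p(b), b, p(p(m(p(b), c, p(p(c))))))   [R5 at 3.1]
3. m(p(b), b, p(p(m(p(b), c, p(p(c))))))  →  m(p(b), b, p(p(c)))   [R5 at 3.1.1]
4. m(p(b), b, p(p(c)))  →  b   [R5 at ε]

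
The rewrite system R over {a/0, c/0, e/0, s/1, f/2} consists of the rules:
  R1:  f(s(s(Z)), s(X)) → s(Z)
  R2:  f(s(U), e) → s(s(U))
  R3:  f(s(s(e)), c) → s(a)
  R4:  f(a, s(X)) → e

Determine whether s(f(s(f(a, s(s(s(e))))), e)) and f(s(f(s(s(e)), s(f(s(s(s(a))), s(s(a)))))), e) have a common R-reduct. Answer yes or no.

Reduce t₁ = s(f(s(f(a, s(s(s(e))))), e)):
1. s(f(s(f(a, s(s(s(e))))), e))  →  s(s(s(f(a, s(s(s(e)))))))   [R2 at 1]
2. s(s(s(f(a, s(s(s(e)))))))  →  s(s(s(e)))   [R4 at 1.1.1]

Reduce t₂ = f(s(f(s(s(e)), s(f(s(s(s(a))), s(s(a)))))), e):
1. f(s(f(s(s(e)), s(f(s(s(s(a))), s(s(a)))))), e)  →  s(s(f(s(s(e)), s(f(s(s(s(a))), s(s(a)))))))   [R2 at ε]
2. s(s(f(s(s(e)), s(f(s(s(s(a))), s(s(a)))))))  →  s(s(s(e)))   [R1 at 1.1]

yes — NF(t₁) = s(s(s(e))), NF(t₂) = s(s(s(e)))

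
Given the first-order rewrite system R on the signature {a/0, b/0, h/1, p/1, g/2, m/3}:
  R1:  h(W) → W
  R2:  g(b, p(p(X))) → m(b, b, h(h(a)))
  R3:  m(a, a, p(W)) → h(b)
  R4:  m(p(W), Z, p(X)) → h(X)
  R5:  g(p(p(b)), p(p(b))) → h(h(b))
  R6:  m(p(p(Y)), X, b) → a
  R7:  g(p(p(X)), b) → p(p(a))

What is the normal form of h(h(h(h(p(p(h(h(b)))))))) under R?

p(p(b))

1. h(h(h(h(p(p(h(h(b))))))))  →  h(h(h(p(p(h(h(b)))))))   [R1 at ε]
2. h(h(h(p(p(h(h(b)))))))  →  h(h(p(p(h(h(b))))))   [R1 at ε]
3. h(h(p(p(h(h(b))))))  →  h(p(p(h(h(b)))))   [R1 at ε]
4. h(p(p(h(h(b)))))  →  p(p(h(h(b))))   [R1 at ε]
5. p(p(h(h(b))))  →  p(p(h(b)))   [R1 at 1.1]
6. p(p(h(b)))  →  p(p(b))   [R1 at 1.1]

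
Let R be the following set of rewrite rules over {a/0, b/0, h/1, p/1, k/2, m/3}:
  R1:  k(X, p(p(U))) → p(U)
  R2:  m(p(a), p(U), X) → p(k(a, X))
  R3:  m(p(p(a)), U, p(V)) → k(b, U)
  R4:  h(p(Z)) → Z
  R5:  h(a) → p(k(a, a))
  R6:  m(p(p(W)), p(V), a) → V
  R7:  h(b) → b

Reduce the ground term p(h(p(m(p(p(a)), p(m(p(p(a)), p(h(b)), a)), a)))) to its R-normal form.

p(b)

1. p(h(p(m(p(p(a)), p(m(p(p(a)), p(h(b)), a)), a))))  →  p(m(p(p(a)), p(m(p(p(a)), p(h(b)), a)), a))   [R4 at 1]
2. p(m(p(p(a)), p(m(p(p(a)), p(h(b)), a)), a))  →  p(m(p(p(a)), p(h(b)), a))   [R6 at 1]
3. p(m(p(p(a)), p(h(b)), a))  →  p(h(b))   [R6 at 1]
4. p(h(b))  →  p(b)   [R7 at 1]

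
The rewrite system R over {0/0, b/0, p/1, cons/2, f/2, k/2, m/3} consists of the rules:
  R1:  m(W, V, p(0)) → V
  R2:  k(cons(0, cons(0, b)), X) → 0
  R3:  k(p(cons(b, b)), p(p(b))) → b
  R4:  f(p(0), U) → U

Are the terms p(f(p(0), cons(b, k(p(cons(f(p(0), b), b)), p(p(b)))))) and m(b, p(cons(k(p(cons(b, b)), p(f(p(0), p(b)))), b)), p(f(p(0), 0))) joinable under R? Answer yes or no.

yes — NF(t₁) = p(cons(b, b)), NF(t₂) = p(cons(b, b))

Reduce t₁ = p(f(p(0), cons(b, k(p(cons(f(p(0), b), b)), p(p(b)))))):
1. p(f(p(0), cons(b, k(p(cons(f(p(0), b), b)), p(p(b))))))  →  p(cons(b, k(p(cons(f(p(0), b), b)), p(p(b)))))   [R4 at 1]
2. p(cons(b, k(p(cons(f(p(0), b), b)), p(p(b)))))  →  p(cons(b, k(p(cons(b, b)), p(p(b)))))   [R4 at 1.2.1.1.1]
3. p(cons(b, k(p(cons(b, b)), p(p(b)))))  →  p(cons(b, b))   [R3 at 1.2]

Reduce t₂ = m(b, p(cons(k(p(cons(b, b)), p(f(p(0), p(b)))), b)), p(f(p(0), 0))):
1. m(b, p(cons(k(p(cons(b, b)), p(f(p(0), p(b)))), b)), p(f(p(0), 0)))  →  m(b, p(cons(k(p(cons(b, b)), p(p(b))), b)), p(f(p(0), 0)))   [R4 at 2.1.1.2.1]
2. m(b, p(cons(k(p(cons(b, b)), p(p(b))), b)), p(f(p(0), 0)))  →  m(b, p(cons(b, b)), p(f(p(0), 0)))   [R3 at 2.1.1]
3. m(b, p(cons(b, b)), p(f(p(0), 0)))  →  m(b, p(cons(b, b)), p(0))   [R4 at 3.1]
4. m(b, p(cons(b, b)), p(0))  →  p(cons(b, b))   [R1 at ε]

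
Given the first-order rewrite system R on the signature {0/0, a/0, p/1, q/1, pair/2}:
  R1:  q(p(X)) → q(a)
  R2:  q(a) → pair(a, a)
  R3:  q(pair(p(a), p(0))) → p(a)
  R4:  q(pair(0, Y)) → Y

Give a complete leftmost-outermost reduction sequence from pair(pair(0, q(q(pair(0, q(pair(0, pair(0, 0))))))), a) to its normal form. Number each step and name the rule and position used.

pair(pair(0, 0), a)

1. pair(pair(0, q(q(pair(0, q(pair(0, pair(0, 0))))))), a)  →  pair(pair(0, q(q(pair(0, pair(0, 0))))), a)   [R4 at 1.2.1]
2. pair(pair(0, q(q(pair(0, pair(0, 0))))), a)  →  pair(pair(0, q(pair(0, 0))), a)   [R4 at 1.2.1]
3. pair(pair(0, q(pair(0, 0))), a)  →  pair(pair(0, 0), a)   [R4 at 1.2]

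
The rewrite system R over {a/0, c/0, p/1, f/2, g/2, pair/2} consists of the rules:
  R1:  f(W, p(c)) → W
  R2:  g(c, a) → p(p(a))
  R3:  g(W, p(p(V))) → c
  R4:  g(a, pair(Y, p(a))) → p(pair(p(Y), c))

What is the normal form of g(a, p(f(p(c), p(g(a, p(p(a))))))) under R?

1. g(a, p(f(p(c), p(g(a, p(p(a)))))))  →  g(a, p(f(p(c), p(c))))   [R3 at 2.1.2.1]
2. g(a, p(f(p(c), p(c))))  →  g(a, p(p(c)))   [R1 at 2.1]
3. g(a, p(p(c)))  →  c   [R3 at ε]

c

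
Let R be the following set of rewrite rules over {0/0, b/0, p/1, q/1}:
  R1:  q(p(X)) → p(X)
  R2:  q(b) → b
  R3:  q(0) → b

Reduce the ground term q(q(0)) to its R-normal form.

1. q(q(0))  →  q(b)   [R3 at 1]
2. q(b)  →  b   [R2 at ε]

b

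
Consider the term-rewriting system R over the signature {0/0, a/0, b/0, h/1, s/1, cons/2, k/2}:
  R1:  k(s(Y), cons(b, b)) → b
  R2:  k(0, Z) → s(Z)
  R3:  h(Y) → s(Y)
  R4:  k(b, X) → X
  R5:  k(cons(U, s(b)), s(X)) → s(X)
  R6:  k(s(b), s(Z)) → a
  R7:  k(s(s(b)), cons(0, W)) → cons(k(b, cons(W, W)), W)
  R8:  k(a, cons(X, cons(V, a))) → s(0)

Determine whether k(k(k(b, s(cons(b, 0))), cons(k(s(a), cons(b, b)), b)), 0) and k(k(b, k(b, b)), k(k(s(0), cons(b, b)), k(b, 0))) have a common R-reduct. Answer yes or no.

yes — NF(t₁) = 0, NF(t₂) = 0

Reduce t₁ = k(k(k(b, s(cons(b, 0))), cons(k(s(a), cons(b, b)), b)), 0):
1. k(k(k(b, s(cons(b, 0))), cons(k(s(a), cons(b, b)), b)), 0)  →  k(k(s(cons(b, 0)), cons(k(s(a), cons(b, b)), b)), 0)   [R4 at 1.1]
2. k(k(s(cons(b, 0)), cons(k(s(a), cons(b, b)), b)), 0)  →  k(k(s(cons(b, 0)), cons(b, b)), 0)   [R1 at 1.2.1]
3. k(k(s(cons(b, 0)), cons(b, b)), 0)  →  k(b, 0)   [R1 at 1]
4. k(b, 0)  →  0   [R4 at ε]

Reduce t₂ = k(k(b, k(b, b)), k(k(s(0), cons(b, b)), k(b, 0))):
1. k(k(b, k(b, b)), k(k(s(0), cons(b, b)), k(b, 0)))  →  k(k(b, b), k(k(s(0), cons(b, b)), k(b, 0)))   [R4 at 1]
2. k(k(b, b), k(k(s(0), cons(b, b)), k(b, 0)))  →  k(b, k(k(s(0), cons(b, b)), k(b, 0)))   [R4 at 1]
3. k(b, k(k(s(0), cons(b, b)), k(b, 0)))  →  k(k(s(0), cons(b, b)), k(b, 0))   [R4 at ε]
4. k(k(s(0), cons(b, b)), k(b, 0))  →  k(b, k(b, 0))   [R1 at 1]
5. k(b, k(b, 0))  →  k(b, 0)   [R4 at ε]
6. k(b, 0)  →  0   [R4 at ε]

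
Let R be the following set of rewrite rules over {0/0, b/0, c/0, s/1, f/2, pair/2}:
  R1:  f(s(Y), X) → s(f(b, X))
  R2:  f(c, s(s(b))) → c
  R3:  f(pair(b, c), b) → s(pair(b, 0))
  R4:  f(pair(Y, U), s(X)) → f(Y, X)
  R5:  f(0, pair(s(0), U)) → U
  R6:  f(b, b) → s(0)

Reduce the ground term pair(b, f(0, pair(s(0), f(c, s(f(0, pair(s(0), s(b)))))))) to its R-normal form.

1. pair(b, f(0, pair(s(0), f(c, s(f(0, pair(s(0), s(b))))))))  →  pair(b, f(c, s(f(0, pair(s(0), s(b))))))   [R5 at 2]
2. pair(b, f(c, s(f(0, pair(s(0), s(b))))))  →  pair(b, f(c, s(s(b))))   [R5 at 2.2.1]
3. pair(b, f(c, s(s(b))))  →  pair(b, c)   [R2 at 2]

pair(b, c)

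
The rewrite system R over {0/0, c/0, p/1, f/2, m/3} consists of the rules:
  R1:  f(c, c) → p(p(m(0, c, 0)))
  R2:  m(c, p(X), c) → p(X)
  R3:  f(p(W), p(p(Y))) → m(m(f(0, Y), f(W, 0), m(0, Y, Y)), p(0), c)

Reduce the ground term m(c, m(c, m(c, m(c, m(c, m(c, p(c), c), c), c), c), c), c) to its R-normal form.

p(c)

1. m(c, m(c, m(c, m(c, m(c, m(c, p(c), c), c), c), c), c), c)  →  m(c, m(c, m(c, m(c, m(c, p(c), c), c), c), c), c)   [R2 at 2.2.2.2.2]
2. m(c, m(c, m(c, m(c, m(c, p(c), c), c), c), c), c)  →  m(c, m(c, m(c, m(c, p(c), c), c), c), c)   [R2 at 2.2.2.2]
3. m(c, m(c, m(c, m(c, p(c), c), c), c), c)  →  m(c, m(c, m(c, p(c), c), c), c)   [R2 at 2.2.2]
4. m(c, m(c, m(c, p(c), c), c), c)  →  m(c, m(c, p(c), c), c)   [R2 at 2.2]
5. m(c, m(c, p(c), c), c)  →  m(c, p(c), c)   [R2 at 2]
6. m(c, p(c), c)  →  p(c)   [R2 at ε]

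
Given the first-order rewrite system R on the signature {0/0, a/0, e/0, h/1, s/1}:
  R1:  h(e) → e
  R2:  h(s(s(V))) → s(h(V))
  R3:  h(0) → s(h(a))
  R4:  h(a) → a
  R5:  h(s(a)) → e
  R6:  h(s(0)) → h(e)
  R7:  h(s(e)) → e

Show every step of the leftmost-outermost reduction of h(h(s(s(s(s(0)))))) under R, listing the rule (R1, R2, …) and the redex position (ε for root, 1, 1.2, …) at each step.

s(e)

1. h(h(s(s(s(s(0))))))  →  h(s(h(s(s(0)))))   [R2 at 1]
2. h(s(h(s(s(0)))))  →  h(s(s(h(0))))   [R2 at 1.1]
3. h(s(s(h(0))))  →  s(h(h(0)))   [R2 at ε]
4. s(h(h(0)))  →  s(h(s(h(a))))   [R3 at 1.1]
5. s(h(s(h(a))))  →  s(h(s(a)))   [R4 at 1.1.1]
6. s(h(s(a)))  →  s(e)   [R5 at 1]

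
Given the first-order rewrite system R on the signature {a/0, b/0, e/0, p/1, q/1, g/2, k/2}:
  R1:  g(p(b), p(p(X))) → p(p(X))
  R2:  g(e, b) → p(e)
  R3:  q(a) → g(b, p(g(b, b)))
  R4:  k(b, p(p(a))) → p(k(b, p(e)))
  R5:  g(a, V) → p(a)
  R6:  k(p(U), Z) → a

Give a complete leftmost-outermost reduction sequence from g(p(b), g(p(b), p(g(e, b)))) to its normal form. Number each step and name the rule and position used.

p(p(e))

1. g(p(b), g(p(b), p(g(e, b))))  →  g(p(b), g(p(b), p(p(e))))   [R2 at 2.2.1]
2. g(p(b), g(p(b), p(p(e))))  →  g(p(b), p(p(e)))   [R1 at 2]
3. g(p(b), p(p(e)))  →  p(p(e))   [R1 at ε]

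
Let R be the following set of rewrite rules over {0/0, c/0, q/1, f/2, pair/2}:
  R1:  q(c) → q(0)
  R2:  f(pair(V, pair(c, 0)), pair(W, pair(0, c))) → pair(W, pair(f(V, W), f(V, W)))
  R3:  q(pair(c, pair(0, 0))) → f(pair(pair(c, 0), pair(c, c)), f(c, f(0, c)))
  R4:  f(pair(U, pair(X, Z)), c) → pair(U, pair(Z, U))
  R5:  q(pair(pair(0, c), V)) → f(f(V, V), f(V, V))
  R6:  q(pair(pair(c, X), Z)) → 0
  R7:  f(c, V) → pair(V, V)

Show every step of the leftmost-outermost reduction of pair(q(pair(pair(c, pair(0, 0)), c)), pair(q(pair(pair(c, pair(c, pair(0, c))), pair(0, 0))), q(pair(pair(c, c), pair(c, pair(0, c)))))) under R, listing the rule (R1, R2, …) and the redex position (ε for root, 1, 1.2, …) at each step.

pair(0, pair(0, 0))

1. pair(q(pair(pair(c, pair(0, 0)), c)), pair(q(pair(pair(c, pair(c, pair(0, c))), pair(0, 0))), q(pair(pair(c, c), pair(c, pair(0, c))))))  →  pair(0, pair(q(pair(pair(c, pair(c, pair(0, c))), pair(0, 0))), q(pair(pair(c, c), pair(c, pair(0, c))))))   [R6 at 1]
2. pair(0, pair(q(pair(pair(c, pair(c, pair(0, c))), pair(0, 0))), q(pair(pair(c, c), pair(c, pair(0, c))))))  →  pair(0, pair(0, q(pair(pair(c, c), pair(c, pair(0, c))))))   [R6 at 2.1]
3. pair(0, pair(0, q(pair(pair(c, c), pair(c, pair(0, c))))))  →  pair(0, pair(0, 0))   [R6 at 2.2]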